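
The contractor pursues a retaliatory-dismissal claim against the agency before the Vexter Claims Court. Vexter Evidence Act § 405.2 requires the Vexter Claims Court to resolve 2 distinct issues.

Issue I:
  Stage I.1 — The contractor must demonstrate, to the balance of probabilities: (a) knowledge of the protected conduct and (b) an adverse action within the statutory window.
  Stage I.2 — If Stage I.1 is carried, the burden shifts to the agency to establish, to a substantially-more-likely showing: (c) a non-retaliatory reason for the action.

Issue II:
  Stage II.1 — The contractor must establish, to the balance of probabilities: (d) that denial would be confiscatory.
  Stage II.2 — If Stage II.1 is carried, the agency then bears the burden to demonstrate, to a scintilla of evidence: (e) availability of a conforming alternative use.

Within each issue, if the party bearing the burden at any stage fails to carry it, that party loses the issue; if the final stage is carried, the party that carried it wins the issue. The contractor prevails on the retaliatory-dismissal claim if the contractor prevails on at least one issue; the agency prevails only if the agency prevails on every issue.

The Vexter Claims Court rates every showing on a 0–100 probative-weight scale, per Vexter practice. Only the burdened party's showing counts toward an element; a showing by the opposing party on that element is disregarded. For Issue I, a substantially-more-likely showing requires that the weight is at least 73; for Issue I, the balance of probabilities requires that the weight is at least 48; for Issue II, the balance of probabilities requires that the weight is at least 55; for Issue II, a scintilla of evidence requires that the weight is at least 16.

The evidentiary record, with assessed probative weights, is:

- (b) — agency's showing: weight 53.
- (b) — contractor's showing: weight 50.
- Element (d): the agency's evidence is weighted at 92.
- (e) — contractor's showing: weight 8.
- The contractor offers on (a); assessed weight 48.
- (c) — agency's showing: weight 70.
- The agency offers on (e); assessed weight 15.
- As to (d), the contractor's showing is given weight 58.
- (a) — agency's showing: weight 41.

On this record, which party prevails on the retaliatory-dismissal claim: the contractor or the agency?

— Issue I —
Stage I.1 (contractor, the balance of probabilities, weight is at least 48): (a) 48 (agency's 41 disregarded) ≥ 48 — meets; (b) 50 (agency's 53 disregarded) ≥ 48 — meets.
  Stage I.1 is satisfied; the onus moves to the agency.
Stage I.2 (agency, a substantially-more-likely showing, weight is at least 73): (c) 70 < 73 — fails.
  Not every element is met, so the agency fails to carry Stage I.2.
So the contractor prevails on this issue.
— Issue II —
At Stage II.1 the contractor must meet the balance of probabilities (weight is at least 55): on (d) the weight is 58 (the agency's 92 is given no effect), ≥ 55, so (d) meets the standard.
  Stage II.1 is satisfied; the onus moves to the agency.
At Stage II.2 the agency must meet a scintilla of evidence (weight is at least 16): on (e) the weight is 15 (the contractor's 8 is given no effect), < 16, so (e) does not meet the standard.
  Stage II.2 not carried; the agency fails its burden.
The analysis ends at Stage II.2; the contractor prevails on this issue.
Per-issue: Issue I → contractor; Issue II → contractor. The contractor must prevail on at least one issue; overall, the contractor prevails.

contractor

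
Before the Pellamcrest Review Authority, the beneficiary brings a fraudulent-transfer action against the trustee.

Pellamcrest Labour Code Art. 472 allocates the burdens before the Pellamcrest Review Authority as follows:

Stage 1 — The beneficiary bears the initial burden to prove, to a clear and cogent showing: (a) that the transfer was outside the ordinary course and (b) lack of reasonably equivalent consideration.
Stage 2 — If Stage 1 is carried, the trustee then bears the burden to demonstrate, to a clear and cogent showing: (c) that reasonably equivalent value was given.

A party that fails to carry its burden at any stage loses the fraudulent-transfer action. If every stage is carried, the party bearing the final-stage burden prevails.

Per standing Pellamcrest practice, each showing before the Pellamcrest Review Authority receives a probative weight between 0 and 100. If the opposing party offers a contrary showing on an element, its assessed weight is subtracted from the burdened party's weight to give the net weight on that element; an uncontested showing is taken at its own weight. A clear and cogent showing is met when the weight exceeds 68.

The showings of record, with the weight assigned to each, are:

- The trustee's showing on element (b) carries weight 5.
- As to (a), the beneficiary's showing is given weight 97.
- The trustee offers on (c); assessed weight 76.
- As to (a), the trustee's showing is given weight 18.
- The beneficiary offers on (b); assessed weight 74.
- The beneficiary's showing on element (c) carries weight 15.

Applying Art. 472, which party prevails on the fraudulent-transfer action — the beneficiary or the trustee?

beneficiary

Stage 1 (beneficiary, a clear and cogent showing, weight exceeds 68): (a) net 97−18=79 > 68 — meets; (b) net 74−5=69 > 68 — meets.
  All elements met. The burden passes to the trustee.
Stage 2 (trustee, a clear and cogent showing, weight exceeds 68): (c) net 76−15=61 ≤ 68 — fails.
  Not every element is met, so the trustee fails to carry Stage 2.
The beneficiary prevails.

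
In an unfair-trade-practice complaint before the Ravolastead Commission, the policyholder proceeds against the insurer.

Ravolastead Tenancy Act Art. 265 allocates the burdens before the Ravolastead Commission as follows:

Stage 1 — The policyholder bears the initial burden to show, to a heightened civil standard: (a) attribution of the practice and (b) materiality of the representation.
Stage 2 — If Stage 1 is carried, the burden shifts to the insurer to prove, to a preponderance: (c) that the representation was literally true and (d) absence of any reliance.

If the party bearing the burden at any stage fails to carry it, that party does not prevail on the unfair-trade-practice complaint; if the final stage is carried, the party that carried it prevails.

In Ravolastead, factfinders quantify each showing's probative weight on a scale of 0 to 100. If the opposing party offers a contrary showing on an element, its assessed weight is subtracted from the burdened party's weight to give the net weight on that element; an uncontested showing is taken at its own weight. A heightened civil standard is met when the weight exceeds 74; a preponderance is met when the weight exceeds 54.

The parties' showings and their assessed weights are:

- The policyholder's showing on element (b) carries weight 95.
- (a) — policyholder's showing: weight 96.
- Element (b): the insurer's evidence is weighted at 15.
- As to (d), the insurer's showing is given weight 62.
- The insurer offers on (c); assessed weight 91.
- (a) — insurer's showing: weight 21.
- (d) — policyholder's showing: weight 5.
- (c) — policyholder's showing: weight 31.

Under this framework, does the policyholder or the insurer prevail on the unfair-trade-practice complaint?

At Stage 1 the policyholder must meet a heightened civil standard (weight exceeds 74): on (a) the weight is 96 less the opposing 21 gives net 75, > 74, so (a) meets the standard; on (b) the weight is 95 less the opposing 15 gives net 80, > 74, so (b) meets the standard.
  The policyholder carries Stage 1; the insurer now bears the burden.
At Stage 2 the insurer must meet a preponderance (weight exceeds 54): on (c) the weight is 91 less the opposing 31 gives net 60, > 54, so (c) meets the standard; on (d) the weight is 62 less the opposing 5 gives net 57, > 54, so (d) meets the standard.
  Stage 2 carried; the final stage is satisfied.
All stages carried — the insurer prevails.

insurer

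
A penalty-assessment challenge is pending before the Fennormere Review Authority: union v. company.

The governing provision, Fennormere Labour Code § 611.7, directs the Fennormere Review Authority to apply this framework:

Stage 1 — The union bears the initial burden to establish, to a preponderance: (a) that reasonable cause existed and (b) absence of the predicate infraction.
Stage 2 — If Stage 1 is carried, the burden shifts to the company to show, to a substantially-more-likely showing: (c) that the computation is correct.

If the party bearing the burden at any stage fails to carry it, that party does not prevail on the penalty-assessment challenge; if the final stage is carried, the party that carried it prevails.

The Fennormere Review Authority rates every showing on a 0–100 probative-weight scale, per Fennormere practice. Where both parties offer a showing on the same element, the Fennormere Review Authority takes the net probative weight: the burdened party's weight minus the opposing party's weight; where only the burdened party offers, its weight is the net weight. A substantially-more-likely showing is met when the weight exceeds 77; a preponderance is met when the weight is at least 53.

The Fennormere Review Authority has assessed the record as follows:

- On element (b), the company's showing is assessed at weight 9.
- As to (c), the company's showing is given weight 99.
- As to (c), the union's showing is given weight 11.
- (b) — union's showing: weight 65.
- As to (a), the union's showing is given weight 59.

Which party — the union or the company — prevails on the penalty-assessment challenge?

company

Stage 1 (union, a preponderance, weight is at least 53): (a) 59 ≥ 53 — meets; (b) net 65−9=56 ≥ 53 — meets.
  Stage 1 is satisfied; the onus moves to the company.
Stage 2 (company, a substantially-more-likely showing, weight exceeds 77): (c) net 99−11=88 > 77 — meets.
  All elements met at the final stage.
All stages carried — the company prevails.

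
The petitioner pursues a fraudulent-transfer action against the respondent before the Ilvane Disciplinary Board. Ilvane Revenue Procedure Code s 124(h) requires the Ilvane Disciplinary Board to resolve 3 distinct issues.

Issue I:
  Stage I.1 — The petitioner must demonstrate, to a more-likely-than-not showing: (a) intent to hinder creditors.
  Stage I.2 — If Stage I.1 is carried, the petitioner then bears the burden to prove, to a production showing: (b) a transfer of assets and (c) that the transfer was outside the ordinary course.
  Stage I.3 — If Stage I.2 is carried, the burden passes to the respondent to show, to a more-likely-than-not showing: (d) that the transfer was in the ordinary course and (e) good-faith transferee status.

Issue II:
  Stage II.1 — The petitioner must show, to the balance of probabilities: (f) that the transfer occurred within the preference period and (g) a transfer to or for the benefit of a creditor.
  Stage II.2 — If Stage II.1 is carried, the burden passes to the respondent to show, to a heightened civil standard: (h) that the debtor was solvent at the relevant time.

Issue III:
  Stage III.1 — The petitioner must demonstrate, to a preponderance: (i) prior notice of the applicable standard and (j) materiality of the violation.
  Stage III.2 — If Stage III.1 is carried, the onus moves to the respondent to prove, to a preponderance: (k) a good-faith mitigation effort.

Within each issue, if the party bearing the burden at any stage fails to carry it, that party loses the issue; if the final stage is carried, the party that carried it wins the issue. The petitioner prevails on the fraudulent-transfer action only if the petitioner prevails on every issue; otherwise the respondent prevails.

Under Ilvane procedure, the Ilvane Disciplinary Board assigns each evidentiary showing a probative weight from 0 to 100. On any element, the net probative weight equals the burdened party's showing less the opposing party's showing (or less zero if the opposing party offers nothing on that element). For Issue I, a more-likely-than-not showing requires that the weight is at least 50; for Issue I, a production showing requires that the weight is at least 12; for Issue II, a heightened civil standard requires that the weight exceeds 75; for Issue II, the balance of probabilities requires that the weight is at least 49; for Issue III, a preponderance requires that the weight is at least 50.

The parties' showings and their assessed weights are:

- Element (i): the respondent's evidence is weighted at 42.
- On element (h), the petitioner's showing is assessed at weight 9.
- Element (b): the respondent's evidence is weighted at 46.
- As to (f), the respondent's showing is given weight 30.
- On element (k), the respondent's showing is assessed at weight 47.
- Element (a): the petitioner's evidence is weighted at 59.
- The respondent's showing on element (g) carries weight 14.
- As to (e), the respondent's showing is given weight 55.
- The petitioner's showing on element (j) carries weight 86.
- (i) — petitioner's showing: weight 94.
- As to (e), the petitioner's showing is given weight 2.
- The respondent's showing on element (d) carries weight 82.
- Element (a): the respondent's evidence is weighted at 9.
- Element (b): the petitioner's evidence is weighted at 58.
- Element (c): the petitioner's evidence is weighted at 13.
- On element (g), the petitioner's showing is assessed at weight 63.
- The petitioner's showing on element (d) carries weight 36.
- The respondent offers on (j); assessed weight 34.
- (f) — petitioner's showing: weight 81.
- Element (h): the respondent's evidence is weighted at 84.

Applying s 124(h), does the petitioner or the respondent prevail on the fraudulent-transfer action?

— Issue I —
At Stage I.1 the petitioner must meet a more-likely-than-not showing (weight is at least 50): on (a) the weight is 59 less the opposing 9 gives net 50, ≥ 50, so (a) meets the standard.
  Stage I.1 carried; the burden remains with the petitioner.
At Stage I.2 the petitioner must meet a production showing (weight is at least 12): on (b) the weight is 58 less the opposing 46 gives net 12, ≥ 12, so (b) meets the standard; on (c) the weight is 13, ≥ 12, so (c) meets the standard.
  The petitioner carries Stage I.2; the respondent now bears the burden.
At Stage I.3 the respondent must meet a more-likely-than-not showing (weight is at least 50): on (d) the weight is 82 less the opposing 36 gives net 46, < 50, so (d) does not meet the standard; on (e) the weight is 55 less the opposing 2 gives net 53, ≥ 50, so (e) meets the standard.
  Not every element is met, so the respondent fails to carry Stage I.3.
The petitioner prevails on this issue.
— Issue II —
At Stage II.1 the petitioner must meet the balance of probabilities (weight is at least 49): on (f) the weight is 81 less the opposing 30 gives net 51, which does reach 49, so (f) meets the standard; on (g) the weight is 63 less the opposing 14 gives net 49, ≥ 49, so (g) meets the standard.
  Stage II.1 is satisfied; the onus moves to the respondent.
At Stage II.2 the respondent must meet a heightened civil standard (weight exceeds 75): on (h) the weight is 84 less the opposing 9 gives net 75, ≤ 75, so (h) does not meet the standard.
  Not every element is met, so the respondent fails to carry Stage II.2.
So the petitioner prevails on this issue.
— Issue III —
At Stage III.1 the petitioner must meet a preponderance (weight is at least 50): on (i) the weight is 94 less the opposing 42 gives net 52, ≥ 50, so (i) meets the standard; on (j) the weight is 86 less the opposing 34 gives net 52, ≥ 50, so (j) meets the standard.
  The petitioner carries Stage III.1; the respondent now bears the burden.
At Stage III.2 the respondent must meet a preponderance (weight is at least 50): on (k) the weight is 47, which does not reach 50, so (k) does not meet the standard.
  Not every element is met, so the respondent fails to carry Stage III.2.
So the petitioner prevails on this issue.
Per-issue: Issue I → petitioner; Issue II → petitioner; Issue III → petitioner. The petitioner must prevail on every issue; overall, the petitioner prevails.

petitioner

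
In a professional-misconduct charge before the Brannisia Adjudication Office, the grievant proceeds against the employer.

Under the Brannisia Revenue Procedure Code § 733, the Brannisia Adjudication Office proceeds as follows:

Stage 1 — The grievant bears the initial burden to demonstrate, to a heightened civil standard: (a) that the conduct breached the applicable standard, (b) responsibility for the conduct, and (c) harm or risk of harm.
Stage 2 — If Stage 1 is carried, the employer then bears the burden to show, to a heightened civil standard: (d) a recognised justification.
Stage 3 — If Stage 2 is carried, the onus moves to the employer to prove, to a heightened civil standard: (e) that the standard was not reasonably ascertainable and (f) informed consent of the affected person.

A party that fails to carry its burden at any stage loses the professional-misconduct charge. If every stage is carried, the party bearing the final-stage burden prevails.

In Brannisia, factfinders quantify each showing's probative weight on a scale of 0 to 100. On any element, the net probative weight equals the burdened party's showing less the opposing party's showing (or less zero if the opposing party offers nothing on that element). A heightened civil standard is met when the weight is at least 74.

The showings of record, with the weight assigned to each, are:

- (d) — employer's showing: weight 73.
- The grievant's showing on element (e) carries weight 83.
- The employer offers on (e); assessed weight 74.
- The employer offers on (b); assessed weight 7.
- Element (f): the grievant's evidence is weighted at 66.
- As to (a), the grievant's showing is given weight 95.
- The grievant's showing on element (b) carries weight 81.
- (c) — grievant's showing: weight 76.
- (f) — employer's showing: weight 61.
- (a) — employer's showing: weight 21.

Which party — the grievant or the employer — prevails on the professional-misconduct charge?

grievant

Stage 1 — burden on grievant; standard: a heightened civil standard (weight is at least 74).
    (a): 95 − 21 = 74 ≥ 74 [met]
    (b): 81 − 7 = 74 ≥ 74 [met]
    (c): 76 ≥ 74 [met]
  Stage 1 carried; the burden shifts to the employer.
Stage 2 — burden on employer; standard: a heightened civil standard (weight is at least 74).
    (d): 73 < 74 [not met]
  Stage 2 not carried; the employer fails its burden.
The analysis ends at Stage 2; the grievant prevails.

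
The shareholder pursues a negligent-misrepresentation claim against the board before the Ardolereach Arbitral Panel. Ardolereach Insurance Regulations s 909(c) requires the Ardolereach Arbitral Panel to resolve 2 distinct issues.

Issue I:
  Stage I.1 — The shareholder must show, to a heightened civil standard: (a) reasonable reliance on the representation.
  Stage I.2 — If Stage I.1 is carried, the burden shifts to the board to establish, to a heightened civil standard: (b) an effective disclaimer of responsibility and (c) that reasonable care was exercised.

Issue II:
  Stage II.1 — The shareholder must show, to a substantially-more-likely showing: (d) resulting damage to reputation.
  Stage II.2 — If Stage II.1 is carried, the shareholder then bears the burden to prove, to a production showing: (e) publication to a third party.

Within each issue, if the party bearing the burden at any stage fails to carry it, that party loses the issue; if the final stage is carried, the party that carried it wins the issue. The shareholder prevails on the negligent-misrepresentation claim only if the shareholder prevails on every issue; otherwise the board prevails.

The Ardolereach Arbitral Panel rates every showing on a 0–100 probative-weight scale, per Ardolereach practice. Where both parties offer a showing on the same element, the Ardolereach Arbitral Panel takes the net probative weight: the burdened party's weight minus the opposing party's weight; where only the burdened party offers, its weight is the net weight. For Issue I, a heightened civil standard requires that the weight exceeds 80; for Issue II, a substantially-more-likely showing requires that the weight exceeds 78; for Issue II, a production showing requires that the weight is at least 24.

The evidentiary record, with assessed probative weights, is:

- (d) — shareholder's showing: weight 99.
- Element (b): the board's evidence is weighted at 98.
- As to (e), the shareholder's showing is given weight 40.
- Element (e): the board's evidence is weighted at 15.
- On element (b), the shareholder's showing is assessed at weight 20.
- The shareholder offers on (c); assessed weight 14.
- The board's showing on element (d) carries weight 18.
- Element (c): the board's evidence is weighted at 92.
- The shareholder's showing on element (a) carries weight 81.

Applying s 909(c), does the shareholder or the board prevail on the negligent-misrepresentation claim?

— Issue I —
At Stage I.1 the shareholder must meet a heightened civil standard (weight exceeds 80): on (a) the weight is 81, which does exceed 80, so (a) meets the standard.
  Stage I.1 carried; the burden shifts to the board.
At Stage I.2 the board must meet a heightened civil standard (weight exceeds 80): on (b) the weight is 98 less the opposing 20 gives net 78, ≤ 80, so (b) does not meet the standard; on (c) the weight is 92 less the opposing 14 gives net 78, ≤ 80, so (c) does not meet the standard.
  Stage I.2 not carried; the board fails its burden.
The shareholder prevails on this issue.
— Issue II —
Stage II.1 — burden on shareholder; standard: a substantially-more-likely showing (weight exceeds 78).
    (d): 99 − 18 = 81 > 78 [met]
  Stage II.1 is satisfied; the shareholder continues to bear the burden.
Stage II.2 — burden on shareholder; standard: a production showing (weight is at least 24).
    (e): 40 − 15 = 25 ≥ 24 [met]
  The shareholder carries the last stage.
With every stage satisfied, the shareholder prevails on this issue.
Per-issue: Issue I → shareholder; Issue II → shareholder. The shareholder must prevail on every issue; overall, the shareholder prevails.

shareholder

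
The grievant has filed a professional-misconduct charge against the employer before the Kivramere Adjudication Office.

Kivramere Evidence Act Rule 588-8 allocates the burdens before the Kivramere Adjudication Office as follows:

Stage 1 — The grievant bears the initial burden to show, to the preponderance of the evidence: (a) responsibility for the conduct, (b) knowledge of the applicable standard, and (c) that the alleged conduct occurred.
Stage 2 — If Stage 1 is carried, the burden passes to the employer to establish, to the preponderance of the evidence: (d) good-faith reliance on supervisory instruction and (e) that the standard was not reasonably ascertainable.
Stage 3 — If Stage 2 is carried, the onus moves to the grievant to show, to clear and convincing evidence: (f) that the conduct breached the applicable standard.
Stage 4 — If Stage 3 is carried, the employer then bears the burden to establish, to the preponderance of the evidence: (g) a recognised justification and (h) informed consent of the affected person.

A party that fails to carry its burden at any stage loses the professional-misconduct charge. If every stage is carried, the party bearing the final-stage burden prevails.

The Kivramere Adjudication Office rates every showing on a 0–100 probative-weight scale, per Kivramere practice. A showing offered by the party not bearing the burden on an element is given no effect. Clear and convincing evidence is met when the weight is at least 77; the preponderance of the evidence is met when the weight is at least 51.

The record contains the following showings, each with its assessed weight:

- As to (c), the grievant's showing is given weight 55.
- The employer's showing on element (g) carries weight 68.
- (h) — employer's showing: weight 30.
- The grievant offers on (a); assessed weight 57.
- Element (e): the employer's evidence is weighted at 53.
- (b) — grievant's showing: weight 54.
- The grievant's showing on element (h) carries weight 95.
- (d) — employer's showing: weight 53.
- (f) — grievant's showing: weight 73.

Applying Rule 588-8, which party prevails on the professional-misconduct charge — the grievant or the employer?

employer

Stage 1 — burden on grievant; standard: the preponderance of the evidence (weight is at least 51).
    (a): 57 ≥ 51 [met]
    (b): 54 ≥ 51 [met]
    (c): 55 ≥ 51 [met]
  Stage 1 is satisfied; the onus moves to the employer.
Stage 2 — burden on employer; standard: the preponderance of the evidence (weight is at least 51).
    (d): 53 ≥ 51 [met]
    (e): 53 ≥ 51 [met]
  Stage 2 carried; the burden shifts to the grievant.
Stage 3 — burden on grievant; standard: clear and convincing evidence (weight is at least 77).
    (f): 73 < 77 [not met]
  The grievant does not carry Stage 3.
So the employer prevails.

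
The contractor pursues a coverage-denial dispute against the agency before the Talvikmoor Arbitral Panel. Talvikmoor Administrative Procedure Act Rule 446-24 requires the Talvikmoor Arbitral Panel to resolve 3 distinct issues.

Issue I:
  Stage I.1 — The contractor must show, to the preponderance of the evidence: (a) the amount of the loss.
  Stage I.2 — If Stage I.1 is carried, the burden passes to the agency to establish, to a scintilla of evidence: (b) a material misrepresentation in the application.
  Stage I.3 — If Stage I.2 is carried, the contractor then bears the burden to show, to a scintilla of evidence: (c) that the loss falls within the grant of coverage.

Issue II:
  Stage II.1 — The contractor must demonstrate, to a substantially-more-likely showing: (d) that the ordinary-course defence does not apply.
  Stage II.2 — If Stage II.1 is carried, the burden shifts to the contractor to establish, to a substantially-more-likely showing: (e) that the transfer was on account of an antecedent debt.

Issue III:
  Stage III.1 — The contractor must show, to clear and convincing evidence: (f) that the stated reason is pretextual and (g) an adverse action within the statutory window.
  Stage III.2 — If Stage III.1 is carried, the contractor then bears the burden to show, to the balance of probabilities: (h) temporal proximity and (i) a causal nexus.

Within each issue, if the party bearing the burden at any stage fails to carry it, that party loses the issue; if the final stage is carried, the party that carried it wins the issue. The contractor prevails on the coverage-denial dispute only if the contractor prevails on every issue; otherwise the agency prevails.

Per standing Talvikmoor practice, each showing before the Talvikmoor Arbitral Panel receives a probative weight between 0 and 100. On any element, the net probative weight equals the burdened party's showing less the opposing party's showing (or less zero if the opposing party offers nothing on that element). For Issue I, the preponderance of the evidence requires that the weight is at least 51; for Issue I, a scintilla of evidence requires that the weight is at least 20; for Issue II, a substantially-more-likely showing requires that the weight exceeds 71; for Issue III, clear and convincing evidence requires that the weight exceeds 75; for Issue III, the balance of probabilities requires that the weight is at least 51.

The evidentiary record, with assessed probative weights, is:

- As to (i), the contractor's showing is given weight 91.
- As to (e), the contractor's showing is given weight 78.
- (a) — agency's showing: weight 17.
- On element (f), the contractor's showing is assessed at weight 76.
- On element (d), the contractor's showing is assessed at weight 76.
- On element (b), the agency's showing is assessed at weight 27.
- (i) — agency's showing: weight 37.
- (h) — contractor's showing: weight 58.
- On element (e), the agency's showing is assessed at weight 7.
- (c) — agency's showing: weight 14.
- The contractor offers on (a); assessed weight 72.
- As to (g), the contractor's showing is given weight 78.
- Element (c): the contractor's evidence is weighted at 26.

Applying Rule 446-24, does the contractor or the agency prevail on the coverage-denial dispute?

agency

— Issue I —
At Stage I.1 the contractor must meet the preponderance of the evidence (weight is at least 51): on (a) the weight is 72 less the opposing 17 gives net 55, ≥ 51, so (a) meets the standard.
  Stage I.1 carried; the burden shifts to the agency.
At Stage I.2 the agency must meet a scintilla of evidence (weight is at least 20): on (b) the weight is 27, ≥ 20, so (b) meets the standard.
  Stage I.2 is satisfied; the onus moves to the contractor.
At Stage I.3 the contractor must meet a scintilla of evidence (weight is at least 20): on (c) the weight is 26 less the opposing 14 gives net 12, < 20, so (c) does not meet the standard.
  The contractor does not carry Stage I.3.
The analysis ends at Stage I.3; the agency prevails on this issue.
— Issue II —
Stage II.1 — burden on contractor; standard: a substantially-more-likely showing (weight exceeds 71).
    (d): 76 > 71 [met]
  Stage II.1 carried; the burden remains with the contractor.
Stage II.2 — burden on contractor; standard: a substantially-more-likely showing (weight exceeds 71).
    (e): 78 − 7 = 71 ≤ 71 [not met]
  Stage II.2 not carried; the contractor fails its burden.
So the agency prevails on this issue.
— Issue III —
Stage III.1 — burden on contractor; standard: clear and convincing evidence (weight exceeds 75).
    (f): 76 > 75 [met]
    (g): 78 > 75 [met]
  Stage III.1 carried; the burden remains with the contractor.
Stage III.2 — burden on contractor; standard: the balance of probabilities (weight is at least 51).
    (h): 58 ≥ 51 [met]
    (i): 91 − 37 = 54 ≥ 51 [met]
  All elements met at the final stage.
All stages carried — the contractor prevails on this issue.
Per-issue: Issue I → agency; Issue II → agency; Issue III → contractor. The contractor must prevail on every issue; overall, the agency prevails.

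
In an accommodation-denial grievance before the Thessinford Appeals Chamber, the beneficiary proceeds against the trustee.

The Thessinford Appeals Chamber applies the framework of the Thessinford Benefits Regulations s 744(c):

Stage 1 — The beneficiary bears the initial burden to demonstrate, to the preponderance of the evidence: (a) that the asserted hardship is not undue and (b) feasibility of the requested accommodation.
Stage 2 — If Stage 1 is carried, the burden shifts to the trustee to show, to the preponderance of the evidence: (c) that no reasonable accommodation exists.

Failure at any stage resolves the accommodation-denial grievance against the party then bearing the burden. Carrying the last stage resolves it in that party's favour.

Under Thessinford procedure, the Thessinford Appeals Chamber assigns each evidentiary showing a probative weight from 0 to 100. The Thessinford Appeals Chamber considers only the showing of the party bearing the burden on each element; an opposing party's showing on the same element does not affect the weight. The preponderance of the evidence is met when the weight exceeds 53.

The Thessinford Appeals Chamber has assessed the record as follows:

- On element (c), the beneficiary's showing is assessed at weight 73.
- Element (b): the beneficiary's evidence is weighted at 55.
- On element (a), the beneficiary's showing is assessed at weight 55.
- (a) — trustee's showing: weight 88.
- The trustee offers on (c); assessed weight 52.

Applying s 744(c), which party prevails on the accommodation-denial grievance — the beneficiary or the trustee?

beneficiary

At Stage 1 the beneficiary must meet the preponderance of the evidence (weight exceeds 53): on (a) the weight is 55 (the trustee's 88 is given no effect), > 53, so (a) meets the standard; on (b) the weight is 55, > 53, so (b) meets the standard.
  Stage 1 carried; the burden shifts to the trustee.
At Stage 2 the trustee must meet the preponderance of the evidence (weight exceeds 53): on (c) the weight is 52 (the beneficiary's 73 is given no effect), which does not exceed 53, so (c) does not meet the standard.
  Stage 2 not carried; the trustee fails its burden.
So the beneficiary prevails.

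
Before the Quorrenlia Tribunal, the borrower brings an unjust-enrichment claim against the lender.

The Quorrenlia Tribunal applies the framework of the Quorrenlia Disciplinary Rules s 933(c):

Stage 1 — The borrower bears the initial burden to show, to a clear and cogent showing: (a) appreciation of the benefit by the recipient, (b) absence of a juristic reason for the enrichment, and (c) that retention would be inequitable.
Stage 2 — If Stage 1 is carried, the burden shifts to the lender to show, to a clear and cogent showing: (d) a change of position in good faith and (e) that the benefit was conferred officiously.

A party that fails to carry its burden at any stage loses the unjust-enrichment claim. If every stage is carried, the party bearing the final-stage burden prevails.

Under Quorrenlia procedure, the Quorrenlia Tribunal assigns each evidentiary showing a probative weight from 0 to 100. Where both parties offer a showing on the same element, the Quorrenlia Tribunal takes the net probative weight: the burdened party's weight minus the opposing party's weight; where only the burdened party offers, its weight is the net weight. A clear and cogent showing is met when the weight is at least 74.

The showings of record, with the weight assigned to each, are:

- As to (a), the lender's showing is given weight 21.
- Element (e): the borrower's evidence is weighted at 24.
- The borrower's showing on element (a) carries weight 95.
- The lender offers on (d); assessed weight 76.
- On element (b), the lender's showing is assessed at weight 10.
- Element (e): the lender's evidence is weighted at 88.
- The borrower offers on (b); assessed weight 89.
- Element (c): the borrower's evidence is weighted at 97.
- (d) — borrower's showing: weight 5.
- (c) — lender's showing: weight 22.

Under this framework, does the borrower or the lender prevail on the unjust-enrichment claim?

At Stage 1 the borrower must meet a clear and cogent showing (weight is at least 74): on (a) the weight is 95 less the opposing 21 gives net 74, which does reach 74, so (a) meets the standard; on (b) the weight is 89 less the opposing 10 gives net 79, which does reach 74, so (b) meets the standard; on (c) the weight is 97 less the opposing 22 gives net 75, ≥ 74, so (c) meets the standard.
  Stage 1 carried; the burden shifts to the lender.
At Stage 2 the lender must meet a clear and cogent showing (weight is at least 74): on (d) the weight is 76 less the opposing 5 gives net 71, which does not reach 74, so (d) does not meet the standard; on (e) the weight is 88 less the opposing 24 gives net 64, which does not reach 74, so (e) does not meet the standard.
  Not every element is met, so the lender fails to carry Stage 2.
The borrower prevails.

borrower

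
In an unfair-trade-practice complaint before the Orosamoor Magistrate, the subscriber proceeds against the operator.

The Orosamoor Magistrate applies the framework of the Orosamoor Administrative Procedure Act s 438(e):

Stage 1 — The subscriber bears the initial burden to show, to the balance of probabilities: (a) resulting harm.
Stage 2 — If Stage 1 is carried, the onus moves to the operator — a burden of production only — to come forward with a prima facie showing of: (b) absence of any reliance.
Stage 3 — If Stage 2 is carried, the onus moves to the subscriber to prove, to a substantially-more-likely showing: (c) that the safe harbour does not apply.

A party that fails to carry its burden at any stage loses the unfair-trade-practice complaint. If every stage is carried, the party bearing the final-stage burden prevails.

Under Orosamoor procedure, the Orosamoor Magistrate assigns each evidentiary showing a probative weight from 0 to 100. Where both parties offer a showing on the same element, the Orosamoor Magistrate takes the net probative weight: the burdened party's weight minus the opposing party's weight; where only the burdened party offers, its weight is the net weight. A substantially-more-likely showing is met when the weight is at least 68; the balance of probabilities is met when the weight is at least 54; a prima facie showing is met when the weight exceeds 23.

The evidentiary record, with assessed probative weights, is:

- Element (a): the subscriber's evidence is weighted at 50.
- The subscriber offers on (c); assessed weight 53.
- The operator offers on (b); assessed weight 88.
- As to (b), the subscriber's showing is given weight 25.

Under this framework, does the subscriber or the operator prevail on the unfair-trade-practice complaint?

At Stage 1 the subscriber must meet the balance of probabilities (weight is at least 54): on (a) the weight is 50, which does not reach 54, so (a) does not meet the standard.
  The subscriber does not carry Stage 1.
The operator prevails.

operator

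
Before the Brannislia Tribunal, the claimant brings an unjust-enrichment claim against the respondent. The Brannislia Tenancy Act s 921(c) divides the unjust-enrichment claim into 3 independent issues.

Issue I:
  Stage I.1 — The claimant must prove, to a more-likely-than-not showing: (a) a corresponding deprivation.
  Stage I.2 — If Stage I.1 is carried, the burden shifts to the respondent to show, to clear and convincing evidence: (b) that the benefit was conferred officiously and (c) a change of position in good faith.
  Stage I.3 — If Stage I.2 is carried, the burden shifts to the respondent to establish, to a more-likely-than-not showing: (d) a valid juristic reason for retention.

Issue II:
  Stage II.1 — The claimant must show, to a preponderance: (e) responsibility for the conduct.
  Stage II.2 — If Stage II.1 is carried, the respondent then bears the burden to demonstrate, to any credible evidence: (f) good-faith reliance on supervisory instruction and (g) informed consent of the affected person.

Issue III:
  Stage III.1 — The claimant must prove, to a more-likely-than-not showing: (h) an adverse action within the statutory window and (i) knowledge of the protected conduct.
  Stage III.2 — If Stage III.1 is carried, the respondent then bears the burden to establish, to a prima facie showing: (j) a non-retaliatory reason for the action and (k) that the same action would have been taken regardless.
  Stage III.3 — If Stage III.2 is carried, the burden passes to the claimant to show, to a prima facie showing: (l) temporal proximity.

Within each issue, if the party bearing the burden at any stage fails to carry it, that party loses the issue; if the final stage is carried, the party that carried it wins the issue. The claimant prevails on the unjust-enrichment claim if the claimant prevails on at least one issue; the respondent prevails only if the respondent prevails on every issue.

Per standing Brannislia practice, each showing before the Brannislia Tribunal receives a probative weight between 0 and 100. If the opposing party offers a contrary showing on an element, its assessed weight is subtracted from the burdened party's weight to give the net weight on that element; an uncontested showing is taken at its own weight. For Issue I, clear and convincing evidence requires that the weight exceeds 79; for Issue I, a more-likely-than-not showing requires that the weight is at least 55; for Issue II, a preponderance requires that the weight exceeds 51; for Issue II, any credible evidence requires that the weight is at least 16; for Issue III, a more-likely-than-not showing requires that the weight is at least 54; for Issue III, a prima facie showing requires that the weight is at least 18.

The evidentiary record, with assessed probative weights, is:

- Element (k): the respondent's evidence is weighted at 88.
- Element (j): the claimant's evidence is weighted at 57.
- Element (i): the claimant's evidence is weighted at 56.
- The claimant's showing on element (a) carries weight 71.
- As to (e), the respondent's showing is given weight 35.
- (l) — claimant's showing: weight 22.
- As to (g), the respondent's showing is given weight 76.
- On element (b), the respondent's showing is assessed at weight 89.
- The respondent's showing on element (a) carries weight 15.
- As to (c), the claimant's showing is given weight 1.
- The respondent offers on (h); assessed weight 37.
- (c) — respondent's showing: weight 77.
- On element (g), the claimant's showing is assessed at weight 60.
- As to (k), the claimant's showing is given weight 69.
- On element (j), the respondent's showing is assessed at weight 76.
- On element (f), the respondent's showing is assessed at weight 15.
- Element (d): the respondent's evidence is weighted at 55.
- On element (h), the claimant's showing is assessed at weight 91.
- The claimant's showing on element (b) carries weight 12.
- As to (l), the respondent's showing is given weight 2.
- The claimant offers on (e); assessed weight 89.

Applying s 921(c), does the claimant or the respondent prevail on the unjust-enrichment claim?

claimant

— Issue I —
Stage I.1 — burden on claimant; standard: a more-likely-than-not showing (weight is at least 55).
    (a): 71 − 15 = 56 ≥ 55 [met]
  All elements met. The burden passes to the respondent.
Stage I.2 — burden on respondent; standard: clear and convincing evidence (weight exceeds 79).
    (b): 89 − 12 = 77 ≤ 79 [not met]
    (c): 77 − 1 = 76 ≤ 79 [not met]
  Stage I.2 not carried; the respondent fails its burden.
So the claimant prevails on this issue.
— Issue II —
Stage II.1 (claimant, a preponderance, weight exceeds 51): (e) net 89−35=54 > 51 — meets.
  All elements met. The burden passes to the respondent.
Stage II.2 (respondent, any credible evidence, weight is at least 16): (f) 15 < 16 — fails; (g) net 76−60=16 ≥ 16 — meets.
  The respondent does not carry Stage II.2.
The analysis ends at Stage II.2; the claimant prevails on this issue.
— Issue III —
Stage III.1 — burden on claimant; standard: a more-likely-than-not showing (weight is at least 54).
    (h): 91 − 37 = 54 ≥ 54 [met]
    (i): 56 ≥ 54 [met]
  Stage III.1 carried; the burden shifts to the respondent.
Stage III.2 — burden on respondent; standard: a prima facie showing (weight is at least 18).
    (j): 76 − 57 = 19 ≥ 18 [met]
    (k): 88 − 69 = 19 ≥ 18 [met]
  All elements met. The burden passes to the claimant.
Stage III.3 — burden on claimant; standard: a prima facie showing (weight is at least 18).
    (l): 22 − 2 = 20 ≥ 18 [met]
  All elements met at the final stage.
All stages carried — the claimant prevails on this issue.
Per-issue: Issue I → claimant; Issue II → claimant; Issue III → claimant. The claimant must prevail on at least one issue; overall, the claimant prevails.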